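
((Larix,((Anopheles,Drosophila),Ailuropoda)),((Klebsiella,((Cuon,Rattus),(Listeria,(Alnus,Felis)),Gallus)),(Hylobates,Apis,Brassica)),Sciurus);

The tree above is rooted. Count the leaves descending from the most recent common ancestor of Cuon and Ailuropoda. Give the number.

15

The MRCA of Cuon and Ailuropoda is the root, so the clade is the entire tree.
That clade contains 15 terminal taxa: Ailuropoda, Alnus, Anopheles, Apis, Brassica, Cuon, Drosophila, Felis, Gallus, Hylobates, Klebsiella, Larix, Listeria, Rattus, Sciurus.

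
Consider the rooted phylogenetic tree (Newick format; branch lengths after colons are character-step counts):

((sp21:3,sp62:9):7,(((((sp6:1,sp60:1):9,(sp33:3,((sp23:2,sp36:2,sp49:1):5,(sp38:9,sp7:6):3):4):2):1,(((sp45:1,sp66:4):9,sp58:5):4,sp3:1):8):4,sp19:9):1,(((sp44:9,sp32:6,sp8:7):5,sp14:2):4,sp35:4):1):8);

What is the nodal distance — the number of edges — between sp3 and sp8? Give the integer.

8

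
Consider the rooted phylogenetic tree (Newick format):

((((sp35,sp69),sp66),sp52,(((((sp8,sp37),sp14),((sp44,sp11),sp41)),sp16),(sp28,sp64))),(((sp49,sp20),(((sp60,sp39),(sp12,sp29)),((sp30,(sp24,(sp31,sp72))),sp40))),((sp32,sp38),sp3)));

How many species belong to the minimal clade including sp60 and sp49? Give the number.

The MRCA of sp60 and sp49 is the node subtending ((sp49,sp20),(((sp60,sp39),(sp12,sp29)),((sp30,(sp24,(sp31,sp72))),sp40))).
That clade contains 11 terminal taxa: sp12, sp20, sp24, sp29, sp30, sp31, sp39, sp40, sp49, sp60, sp72.

11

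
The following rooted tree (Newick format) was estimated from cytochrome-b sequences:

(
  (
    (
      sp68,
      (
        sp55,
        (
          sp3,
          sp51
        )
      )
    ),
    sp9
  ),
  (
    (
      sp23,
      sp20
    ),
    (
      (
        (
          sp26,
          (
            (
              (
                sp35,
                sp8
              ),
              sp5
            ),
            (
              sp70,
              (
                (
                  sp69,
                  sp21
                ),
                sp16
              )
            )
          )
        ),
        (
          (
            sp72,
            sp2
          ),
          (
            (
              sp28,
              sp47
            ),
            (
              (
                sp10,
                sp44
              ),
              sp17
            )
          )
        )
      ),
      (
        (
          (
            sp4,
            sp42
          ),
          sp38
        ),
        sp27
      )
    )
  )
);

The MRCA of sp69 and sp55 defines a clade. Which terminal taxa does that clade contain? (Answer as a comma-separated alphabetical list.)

Tracing sp69: it sits inside (sp69,sp21).
Tracing sp55: it sits inside (sp55,(sp3,sp51)).
The smallest clade enclosing both is the whole tree (their MRCA is the root), so the answer is all 26 tips in alphabetical order.

sp10, sp16, sp17, sp2, sp20, sp21, sp23, sp26, sp27, sp28, sp3, sp35, sp38, sp4, sp42, sp44, sp47, sp5, sp51, sp55, sp68, sp69, sp70, sp72, sp8, sp9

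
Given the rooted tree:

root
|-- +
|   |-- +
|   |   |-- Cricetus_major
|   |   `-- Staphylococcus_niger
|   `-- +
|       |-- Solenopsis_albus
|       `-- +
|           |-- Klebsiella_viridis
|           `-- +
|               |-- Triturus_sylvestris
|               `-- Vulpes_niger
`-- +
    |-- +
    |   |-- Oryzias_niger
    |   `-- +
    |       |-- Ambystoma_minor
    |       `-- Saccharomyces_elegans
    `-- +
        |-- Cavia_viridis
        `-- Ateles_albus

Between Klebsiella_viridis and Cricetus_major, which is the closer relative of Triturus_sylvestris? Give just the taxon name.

The MRCA of Triturus_sylvestris and Klebsiella_viridis subtends (Klebsiella_viridis,(Triturus_sylvestris,Vulpes_niger)) (3 taxa).
The MRCA of Triturus_sylvestris and Cricetus_major subtends ((Cricetus_major,Staphylococcus_niger),(Solenopsis_albus,(Klebsiella_viridis,(Triturus_sylvestris,Vulpes_niger)))) (6 taxa).
The first is nested inside the second, so Triturus_sylvestris shares a more recent common ancestor with Klebsiella_viridis.

Klebsiella_viridis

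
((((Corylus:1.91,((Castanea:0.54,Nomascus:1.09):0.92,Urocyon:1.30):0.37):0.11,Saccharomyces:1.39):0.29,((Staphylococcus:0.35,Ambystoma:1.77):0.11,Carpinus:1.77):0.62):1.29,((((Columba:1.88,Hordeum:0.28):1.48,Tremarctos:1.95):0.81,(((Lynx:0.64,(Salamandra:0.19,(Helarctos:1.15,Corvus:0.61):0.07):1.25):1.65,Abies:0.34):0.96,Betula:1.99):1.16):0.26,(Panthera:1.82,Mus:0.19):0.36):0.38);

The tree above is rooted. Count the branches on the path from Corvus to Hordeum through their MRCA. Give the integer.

9

The MRCA of Corvus and Hordeum is the node subtending (((Columba,Hordeum),Tremarctos),(((Lynx,(Salamandra,(Helarctos,Corvus))),Abies),Betula)).
From Corvus up to that node: 6 branches. From Hordeum up to the same node: 3 branches. Total: 6 + 3 = 9.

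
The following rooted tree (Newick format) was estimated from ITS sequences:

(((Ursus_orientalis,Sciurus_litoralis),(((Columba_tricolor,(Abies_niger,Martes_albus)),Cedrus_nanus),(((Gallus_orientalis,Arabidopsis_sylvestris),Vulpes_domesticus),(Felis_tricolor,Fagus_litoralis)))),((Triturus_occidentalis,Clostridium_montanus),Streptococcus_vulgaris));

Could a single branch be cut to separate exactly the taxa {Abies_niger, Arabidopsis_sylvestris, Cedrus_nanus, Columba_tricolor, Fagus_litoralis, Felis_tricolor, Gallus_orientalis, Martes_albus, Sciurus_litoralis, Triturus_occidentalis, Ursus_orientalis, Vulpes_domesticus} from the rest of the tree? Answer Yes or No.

No

The MRCA of the listed taxa is the root, so the smallest clade containing them is the whole tree.
That clade also contains Clostridium_montanus, Streptococcus_vulgaris, which are not in the proposed group, so the group is not monophyletic.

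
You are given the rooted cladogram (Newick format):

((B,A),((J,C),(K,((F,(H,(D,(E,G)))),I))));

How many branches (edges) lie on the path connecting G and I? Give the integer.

6

The MRCA of G and I is the node subtending ((F,(H,(D,(E,G)))),I).
From G up to that node: 5 branches. From I up to the same node: 1 branch. Total: 5 + 1 = 6.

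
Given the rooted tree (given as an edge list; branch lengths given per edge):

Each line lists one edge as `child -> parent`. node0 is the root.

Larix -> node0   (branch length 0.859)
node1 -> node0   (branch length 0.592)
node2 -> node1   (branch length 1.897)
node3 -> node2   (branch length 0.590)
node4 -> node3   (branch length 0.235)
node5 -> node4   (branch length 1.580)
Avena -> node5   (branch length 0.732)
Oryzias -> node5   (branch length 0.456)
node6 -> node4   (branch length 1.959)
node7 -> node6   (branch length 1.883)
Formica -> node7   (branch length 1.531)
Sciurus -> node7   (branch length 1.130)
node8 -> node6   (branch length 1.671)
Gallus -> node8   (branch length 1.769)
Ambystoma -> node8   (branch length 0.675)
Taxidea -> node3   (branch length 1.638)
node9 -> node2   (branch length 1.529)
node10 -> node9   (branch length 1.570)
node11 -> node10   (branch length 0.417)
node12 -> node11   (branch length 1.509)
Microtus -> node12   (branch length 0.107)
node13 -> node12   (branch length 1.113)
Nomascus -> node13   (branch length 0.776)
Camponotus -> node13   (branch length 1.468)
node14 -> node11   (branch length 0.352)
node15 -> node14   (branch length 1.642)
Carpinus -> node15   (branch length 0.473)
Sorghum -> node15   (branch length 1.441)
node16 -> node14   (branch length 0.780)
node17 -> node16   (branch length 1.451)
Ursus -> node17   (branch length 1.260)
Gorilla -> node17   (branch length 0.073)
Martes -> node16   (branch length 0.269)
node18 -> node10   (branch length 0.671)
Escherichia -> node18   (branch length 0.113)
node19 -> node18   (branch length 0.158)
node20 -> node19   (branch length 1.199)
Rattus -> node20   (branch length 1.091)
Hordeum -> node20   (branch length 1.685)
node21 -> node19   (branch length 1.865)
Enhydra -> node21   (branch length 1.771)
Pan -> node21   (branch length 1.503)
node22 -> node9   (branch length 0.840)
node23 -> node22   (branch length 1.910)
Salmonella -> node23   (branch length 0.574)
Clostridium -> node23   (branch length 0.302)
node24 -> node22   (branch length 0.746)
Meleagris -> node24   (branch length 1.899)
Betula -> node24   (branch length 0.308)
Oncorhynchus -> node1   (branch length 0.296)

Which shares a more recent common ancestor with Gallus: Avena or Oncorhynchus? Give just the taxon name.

Avena

The MRCA of Gallus and Avena subtends ((Avena,Oryzias),((Formica,Sciurus),(Gallus,Ambystoma))) (6 taxa).
The MRCA of Gallus and Oncorhynchus subtends (((((Avena,Oryzias),((Formica,Sciurus),(Gallus,Ambystoma))),Taxidea),((((Microtus,(Nomascus,Camponotus)),((Carpinus,Sorghum),((Ursus,Gorilla),Martes))),(Escherichia,((Rattus,Hordeum),(Enhydra,Pan)))),((Salmonella,Clostridium),(Meleagris,Betula)))),Oncorhynchus) (25 taxa).
The first is nested inside the second, so Gallus shares a more recent common ancestor with Avena.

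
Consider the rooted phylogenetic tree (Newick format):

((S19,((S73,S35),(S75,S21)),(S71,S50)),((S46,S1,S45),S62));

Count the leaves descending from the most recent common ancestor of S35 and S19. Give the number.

7

The MRCA of S35 and S19 is the node subtending (S19,((S73,S35),(S75,S21)),(S71,S50)).
That clade contains 7 terminal taxa: S19, S21, S35, S50, S71, S73, S75.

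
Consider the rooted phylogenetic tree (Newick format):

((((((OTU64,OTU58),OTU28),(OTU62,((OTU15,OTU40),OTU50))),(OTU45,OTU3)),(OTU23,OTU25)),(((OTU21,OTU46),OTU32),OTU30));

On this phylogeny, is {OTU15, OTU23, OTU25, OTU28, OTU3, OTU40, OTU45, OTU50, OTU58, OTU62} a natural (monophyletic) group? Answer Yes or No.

No

The MRCA of the listed taxa subtends (((((OTU64,OTU58),OTU28),(OTU62,((OTU15,OTU40),OTU50))),(OTU45,OTU3)),(OTU23,OTU25)).
That clade also contains OTU64, which is not in the proposed group, so the group is not monophyletic.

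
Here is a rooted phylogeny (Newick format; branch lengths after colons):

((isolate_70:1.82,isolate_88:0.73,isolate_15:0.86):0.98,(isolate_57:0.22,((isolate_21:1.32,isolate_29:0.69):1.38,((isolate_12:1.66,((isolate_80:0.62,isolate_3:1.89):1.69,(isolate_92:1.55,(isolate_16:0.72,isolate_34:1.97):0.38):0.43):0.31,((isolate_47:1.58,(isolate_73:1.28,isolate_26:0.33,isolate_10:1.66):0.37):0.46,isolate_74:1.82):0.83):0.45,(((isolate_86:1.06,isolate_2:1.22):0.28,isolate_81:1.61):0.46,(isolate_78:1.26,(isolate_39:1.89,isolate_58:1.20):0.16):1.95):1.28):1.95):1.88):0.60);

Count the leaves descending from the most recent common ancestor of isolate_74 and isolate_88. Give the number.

23

The MRCA of isolate_74 and isolate_88 is the root, so the clade is the entire tree.
That clade contains 23 terminal taxa: isolate_10, isolate_12, isolate_15, isolate_16, isolate_2, isolate_21, isolate_26, isolate_29, isolate_3, isolate_34, isolate_39, isolate_47, isolate_57, isolate_58, isolate_70, isolate_73, isolate_74, isolate_78, isolate_80, isolate_81, isolate_86, isolate_88, isolate_92.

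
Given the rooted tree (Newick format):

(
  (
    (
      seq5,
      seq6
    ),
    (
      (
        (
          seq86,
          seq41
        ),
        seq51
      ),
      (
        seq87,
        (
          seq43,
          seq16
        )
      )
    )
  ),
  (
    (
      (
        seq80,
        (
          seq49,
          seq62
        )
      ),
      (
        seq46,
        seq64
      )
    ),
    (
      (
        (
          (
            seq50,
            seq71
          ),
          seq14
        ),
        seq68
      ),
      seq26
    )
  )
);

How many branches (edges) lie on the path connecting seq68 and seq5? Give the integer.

7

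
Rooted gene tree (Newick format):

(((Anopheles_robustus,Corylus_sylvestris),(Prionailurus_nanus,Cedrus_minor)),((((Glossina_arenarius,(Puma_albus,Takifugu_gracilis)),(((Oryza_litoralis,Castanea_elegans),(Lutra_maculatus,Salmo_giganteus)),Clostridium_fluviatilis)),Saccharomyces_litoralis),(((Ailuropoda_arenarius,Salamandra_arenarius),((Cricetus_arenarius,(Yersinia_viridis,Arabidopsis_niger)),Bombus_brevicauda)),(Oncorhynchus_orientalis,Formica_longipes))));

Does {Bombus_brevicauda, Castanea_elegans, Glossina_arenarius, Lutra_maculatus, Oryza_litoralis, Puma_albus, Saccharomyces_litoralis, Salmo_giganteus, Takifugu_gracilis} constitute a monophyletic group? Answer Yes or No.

No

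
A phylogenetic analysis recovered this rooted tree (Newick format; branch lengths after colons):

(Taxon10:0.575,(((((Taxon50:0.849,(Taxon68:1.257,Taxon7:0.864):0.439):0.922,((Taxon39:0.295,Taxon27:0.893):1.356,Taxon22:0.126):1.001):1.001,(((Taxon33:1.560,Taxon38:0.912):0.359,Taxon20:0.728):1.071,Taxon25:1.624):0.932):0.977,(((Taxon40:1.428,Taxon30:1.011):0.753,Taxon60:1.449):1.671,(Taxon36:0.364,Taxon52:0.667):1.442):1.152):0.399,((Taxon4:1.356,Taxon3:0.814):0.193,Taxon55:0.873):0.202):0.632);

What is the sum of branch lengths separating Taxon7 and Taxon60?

8.475

The path runs Taxon7 → … → MRCA → … → Taxon60; the MRCA is the node subtending ((((Taxon50,(Taxon68,Taxon7)),((Taxon39,Taxon27),Taxon22)),(((Taxon33,Taxon38),Taxon20),Taxon25)),(((Taxon40,Taxon30),Taxon60),(Taxon36,Taxon52))).
Branch lengths along that path: 0.864 + 0.439 + 0.922 + 1.001 + 0.977 + 1.152 + 1.671 + 1.449 = 8.475.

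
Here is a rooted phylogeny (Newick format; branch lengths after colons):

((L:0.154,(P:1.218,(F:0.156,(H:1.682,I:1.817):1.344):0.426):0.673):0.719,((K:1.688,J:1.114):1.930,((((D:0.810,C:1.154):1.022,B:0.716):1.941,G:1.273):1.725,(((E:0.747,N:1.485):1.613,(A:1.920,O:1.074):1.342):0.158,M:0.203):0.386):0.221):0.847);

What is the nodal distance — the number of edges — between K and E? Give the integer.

7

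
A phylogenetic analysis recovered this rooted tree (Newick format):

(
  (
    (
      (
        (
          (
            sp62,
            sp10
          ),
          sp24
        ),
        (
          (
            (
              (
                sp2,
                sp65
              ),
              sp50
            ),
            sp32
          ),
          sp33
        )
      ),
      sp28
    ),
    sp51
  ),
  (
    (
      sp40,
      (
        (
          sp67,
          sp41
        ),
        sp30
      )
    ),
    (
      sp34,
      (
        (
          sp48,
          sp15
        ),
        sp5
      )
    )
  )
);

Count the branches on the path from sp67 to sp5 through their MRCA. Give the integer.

7

The MRCA of sp67 and sp5 is the node subtending ((sp40,((sp67,sp41),sp30)),(sp34,((sp48,sp15),sp5))).
From sp67 up to that node: 4 branches. From sp5 up to the same node: 3 branches. Total: 4 + 3 = 7.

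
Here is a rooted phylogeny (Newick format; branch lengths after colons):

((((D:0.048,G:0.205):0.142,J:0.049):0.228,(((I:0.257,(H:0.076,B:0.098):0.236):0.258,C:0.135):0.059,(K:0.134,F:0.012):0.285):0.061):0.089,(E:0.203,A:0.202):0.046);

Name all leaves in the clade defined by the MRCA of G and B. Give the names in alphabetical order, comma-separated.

B, C, D, F, G, H, I, J, K

Tracing G: it sits inside (D,G).
Tracing B: it sits inside (H,B).
The smallest clade enclosing both is (((D,G),J),(((I,(H,B)),C),(K,F))); the answer is its 9 terminal taxa in alphabetical order.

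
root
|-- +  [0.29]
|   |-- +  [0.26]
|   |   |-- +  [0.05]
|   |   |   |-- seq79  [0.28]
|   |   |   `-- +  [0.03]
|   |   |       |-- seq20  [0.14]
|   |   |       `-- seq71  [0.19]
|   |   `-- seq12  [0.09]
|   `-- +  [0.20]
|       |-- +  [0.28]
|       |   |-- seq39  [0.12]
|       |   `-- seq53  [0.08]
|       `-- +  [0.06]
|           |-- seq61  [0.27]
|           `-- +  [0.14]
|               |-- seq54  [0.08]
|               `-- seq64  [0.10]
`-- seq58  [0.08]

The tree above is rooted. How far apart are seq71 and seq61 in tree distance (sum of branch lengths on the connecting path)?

1.06

The path runs seq71 → … → MRCA → … → seq61; the MRCA is the node subtending (((seq79,(seq20,seq71)),seq12),((seq39,seq53),(seq61,(seq54,seq64)))).
Branch lengths along that path: 0.19 + 0.03 + 0.05 + 0.26 + 0.20 + 0.06 + 0.27 = 1.06.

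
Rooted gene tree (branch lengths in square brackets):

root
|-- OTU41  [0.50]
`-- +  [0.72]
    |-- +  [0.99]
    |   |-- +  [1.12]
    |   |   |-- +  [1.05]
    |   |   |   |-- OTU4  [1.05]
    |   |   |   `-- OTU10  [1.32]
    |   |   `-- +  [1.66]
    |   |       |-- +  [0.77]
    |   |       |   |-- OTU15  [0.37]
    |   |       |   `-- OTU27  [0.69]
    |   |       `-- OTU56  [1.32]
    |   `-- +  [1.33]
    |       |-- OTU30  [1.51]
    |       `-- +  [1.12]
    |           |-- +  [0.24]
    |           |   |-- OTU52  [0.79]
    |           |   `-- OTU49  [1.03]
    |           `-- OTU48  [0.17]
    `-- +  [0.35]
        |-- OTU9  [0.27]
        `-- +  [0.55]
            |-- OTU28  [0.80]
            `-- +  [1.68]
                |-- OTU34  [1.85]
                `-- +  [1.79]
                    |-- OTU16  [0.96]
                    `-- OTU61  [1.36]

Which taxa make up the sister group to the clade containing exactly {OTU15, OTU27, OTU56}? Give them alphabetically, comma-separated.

OTU10, OTU4

The clade containing exactly {OTU15, OTU27, OTU56} attaches to the tree at the node subtending ((OTU4,OTU10),((OTU15,OTU27),OTU56)).
The other lineage descending from that same node — the sister group — is (OTU4,OTU10); its 2 tips in alphabetical order are the answer.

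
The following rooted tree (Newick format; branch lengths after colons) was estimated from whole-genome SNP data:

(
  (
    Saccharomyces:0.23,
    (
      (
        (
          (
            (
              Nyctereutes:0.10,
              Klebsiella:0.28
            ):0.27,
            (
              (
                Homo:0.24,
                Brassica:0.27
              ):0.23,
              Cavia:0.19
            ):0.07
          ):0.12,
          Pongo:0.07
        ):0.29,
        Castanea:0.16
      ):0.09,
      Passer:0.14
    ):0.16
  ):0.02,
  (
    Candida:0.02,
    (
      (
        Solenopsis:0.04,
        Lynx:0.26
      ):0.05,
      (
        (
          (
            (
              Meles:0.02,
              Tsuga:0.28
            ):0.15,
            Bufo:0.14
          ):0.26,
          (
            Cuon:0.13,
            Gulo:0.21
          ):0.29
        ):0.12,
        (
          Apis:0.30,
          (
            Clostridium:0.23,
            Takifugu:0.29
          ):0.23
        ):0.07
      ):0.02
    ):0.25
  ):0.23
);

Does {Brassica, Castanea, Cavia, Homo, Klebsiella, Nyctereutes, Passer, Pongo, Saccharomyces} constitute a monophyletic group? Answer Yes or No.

Yes

The most recent common ancestor of these taxa subtends (Saccharomyces,(((((Nyctereutes,Klebsiella),((Homo,Brassica),Cavia)),Pongo),Castanea),Passer)).
That clade has exactly 9 tips — every listed taxon and nothing else — so the group is monophyletic.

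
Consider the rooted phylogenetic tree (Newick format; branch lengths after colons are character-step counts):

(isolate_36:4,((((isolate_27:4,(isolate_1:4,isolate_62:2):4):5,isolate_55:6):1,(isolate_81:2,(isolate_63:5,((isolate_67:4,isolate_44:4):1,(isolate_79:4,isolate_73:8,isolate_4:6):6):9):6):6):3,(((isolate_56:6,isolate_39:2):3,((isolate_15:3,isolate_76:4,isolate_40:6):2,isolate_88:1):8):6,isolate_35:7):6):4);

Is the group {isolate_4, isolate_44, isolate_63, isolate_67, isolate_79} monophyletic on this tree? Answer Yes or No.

The MRCA of the listed taxa subtends (isolate_63,((isolate_67,isolate_44),(isolate_79,isolate_73,isolate_4))).
That clade also contains isolate_73, which is not in the proposed group, so the group is not monophyletic.

No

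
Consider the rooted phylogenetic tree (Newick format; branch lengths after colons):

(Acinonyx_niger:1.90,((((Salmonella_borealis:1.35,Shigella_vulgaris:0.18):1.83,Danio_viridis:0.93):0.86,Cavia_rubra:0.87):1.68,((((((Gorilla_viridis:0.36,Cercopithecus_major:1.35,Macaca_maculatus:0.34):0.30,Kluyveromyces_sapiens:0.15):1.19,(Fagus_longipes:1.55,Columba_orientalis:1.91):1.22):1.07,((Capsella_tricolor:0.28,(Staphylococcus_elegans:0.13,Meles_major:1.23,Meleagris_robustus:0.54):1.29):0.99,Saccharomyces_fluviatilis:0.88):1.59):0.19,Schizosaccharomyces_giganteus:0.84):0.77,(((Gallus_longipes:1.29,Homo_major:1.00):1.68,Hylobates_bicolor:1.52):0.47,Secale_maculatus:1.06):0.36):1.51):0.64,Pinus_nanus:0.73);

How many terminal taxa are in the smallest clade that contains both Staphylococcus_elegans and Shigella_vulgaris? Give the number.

The MRCA of Staphylococcus_elegans and Shigella_vulgaris is the node subtending ((((Salmonella_borealis,Shigella_vulgaris),Danio_viridis),Cavia_rubra),((((((Gorilla_viridis,Cercopithecus_major,Macaca_maculatus),Kluyveromyces_sapiens),(Fagus_longipes,Columba_orientalis)),((Capsella_tricolor,(Staphylococcus_elegans,Meles_major,Meleagris_robustus)),Saccharomyces_fluviatilis)),Schizosaccharomyces_giganteus),(((Gallus_longipes,Homo_major),Hylobates_bicolor),Secale_maculatus))).
That clade contains 20 terminal taxa: Capsella_tricolor, Cavia_rubra, Cercopithecus_major, Columba_orientalis, Danio_viridis, Fagus_longipes, Gallus_longipes, Gorilla_viridis, Homo_major, Hylobates_bicolor, Kluyveromyces_sapiens, Macaca_maculatus, Meleagris_robustus, Meles_major, Saccharomyces_fluviatilis, Salmonella_borealis, Schizosaccharomyces_giganteus, Secale_maculatus, Shigella_vulgaris, Staphylococcus_elegans.

20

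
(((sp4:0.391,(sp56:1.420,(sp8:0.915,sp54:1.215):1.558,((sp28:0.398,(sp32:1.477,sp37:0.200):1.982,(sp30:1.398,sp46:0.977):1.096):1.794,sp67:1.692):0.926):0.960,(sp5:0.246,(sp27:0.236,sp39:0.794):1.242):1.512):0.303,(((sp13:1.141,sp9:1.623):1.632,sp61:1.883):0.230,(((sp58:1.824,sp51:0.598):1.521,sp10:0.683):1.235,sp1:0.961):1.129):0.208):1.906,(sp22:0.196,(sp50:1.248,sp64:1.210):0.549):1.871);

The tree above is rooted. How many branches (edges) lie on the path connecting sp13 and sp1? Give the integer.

The MRCA of sp13 and sp1 is the node subtending (((sp13,sp9),sp61),(((sp58,sp51),sp10),sp1)).
From sp13 up to that node: 3 branches. From sp1 up to the same node: 2 branches. Total: 3 + 2 = 5.

5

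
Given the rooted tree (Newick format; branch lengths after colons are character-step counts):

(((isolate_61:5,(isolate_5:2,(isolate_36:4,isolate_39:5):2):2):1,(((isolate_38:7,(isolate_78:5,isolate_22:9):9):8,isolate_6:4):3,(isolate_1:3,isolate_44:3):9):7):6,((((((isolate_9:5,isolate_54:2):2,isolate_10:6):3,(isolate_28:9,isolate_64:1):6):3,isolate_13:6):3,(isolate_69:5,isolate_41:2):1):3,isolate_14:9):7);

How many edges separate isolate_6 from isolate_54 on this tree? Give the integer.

11

The MRCA of isolate_6 and isolate_54 is the root of the tree.
From isolate_6 up to that node: 4 branches. From isolate_54 up to the same node: 7 branches. Total: 4 + 7 = 11.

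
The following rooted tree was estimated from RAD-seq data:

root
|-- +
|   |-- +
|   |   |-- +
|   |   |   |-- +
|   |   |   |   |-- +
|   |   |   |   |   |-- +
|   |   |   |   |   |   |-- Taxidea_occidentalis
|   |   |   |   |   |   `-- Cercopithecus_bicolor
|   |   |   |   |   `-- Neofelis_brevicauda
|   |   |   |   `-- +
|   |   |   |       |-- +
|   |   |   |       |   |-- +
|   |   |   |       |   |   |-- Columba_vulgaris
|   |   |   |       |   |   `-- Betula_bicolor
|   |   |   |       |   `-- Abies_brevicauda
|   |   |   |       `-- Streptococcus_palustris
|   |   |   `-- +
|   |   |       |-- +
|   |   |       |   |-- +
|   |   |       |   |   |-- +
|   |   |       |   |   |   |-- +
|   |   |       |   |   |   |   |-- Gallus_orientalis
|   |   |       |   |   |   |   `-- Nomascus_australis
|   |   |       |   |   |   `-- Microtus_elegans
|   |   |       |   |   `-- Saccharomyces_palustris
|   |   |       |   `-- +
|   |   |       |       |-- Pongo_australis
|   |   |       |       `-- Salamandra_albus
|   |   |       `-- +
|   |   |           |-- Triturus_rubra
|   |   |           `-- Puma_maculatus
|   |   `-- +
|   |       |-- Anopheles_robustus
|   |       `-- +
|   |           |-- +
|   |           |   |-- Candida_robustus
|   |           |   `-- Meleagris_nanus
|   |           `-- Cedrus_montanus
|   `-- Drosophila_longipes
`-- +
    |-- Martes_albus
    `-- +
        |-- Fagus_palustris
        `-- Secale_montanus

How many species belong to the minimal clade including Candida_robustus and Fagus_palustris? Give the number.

23

The MRCA of Candida_robustus and Fagus_palustris is the root, so the clade is the entire tree.
That clade contains 23 terminal taxa: Abies_brevicauda, Anopheles_robustus, Betula_bicolor, Candida_robustus, Cedrus_montanus, Cercopithecus_bicolor, Columba_vulgaris, Drosophila_longipes, Fagus_palustris, Gallus_orientalis, Martes_albus, Meleagris_nanus, Microtus_elegans, Neofelis_brevicauda, Nomascus_australis, Pongo_australis, Puma_maculatus, Saccharomyces_palustris, Salamandra_albus, Secale_montanus, Streptococcus_palustris, Taxidea_occidentalis, Triturus_rubra.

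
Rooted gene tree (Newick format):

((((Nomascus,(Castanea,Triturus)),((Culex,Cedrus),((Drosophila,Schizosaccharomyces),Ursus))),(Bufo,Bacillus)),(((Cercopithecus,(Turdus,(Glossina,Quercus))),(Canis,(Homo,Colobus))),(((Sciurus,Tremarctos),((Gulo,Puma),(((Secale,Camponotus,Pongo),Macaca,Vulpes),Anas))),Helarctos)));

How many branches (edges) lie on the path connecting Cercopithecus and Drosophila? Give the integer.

The MRCA of Cercopithecus and Drosophila is the root of the tree.
From Cercopithecus up to that node: 4 branches. From Drosophila up to the same node: 6 branches. Total: 4 + 6 = 10.

10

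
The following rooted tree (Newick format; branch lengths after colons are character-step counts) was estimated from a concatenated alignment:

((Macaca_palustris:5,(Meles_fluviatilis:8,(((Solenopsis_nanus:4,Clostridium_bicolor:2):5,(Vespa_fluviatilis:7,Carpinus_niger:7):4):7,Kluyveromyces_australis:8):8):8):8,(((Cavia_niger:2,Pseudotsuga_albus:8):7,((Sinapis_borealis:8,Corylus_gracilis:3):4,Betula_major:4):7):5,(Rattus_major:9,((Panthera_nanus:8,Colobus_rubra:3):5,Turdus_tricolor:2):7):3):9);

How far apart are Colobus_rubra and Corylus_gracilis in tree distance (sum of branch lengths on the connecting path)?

37

The path runs Colobus_rubra → … → MRCA → … → Corylus_gracilis; the MRCA is the node subtending (((Cavia_niger,Pseudotsuga_albus),((Sinapis_borealis,Corylus_gracilis),Betula_major)),(Rattus_major,((Panthera_nanus,Colobus_rubra),Turdus_tricolor))).
Branch lengths along that path: 3 + 5 + 7 + 3 + 5 + 7 + 4 + 3 = 37.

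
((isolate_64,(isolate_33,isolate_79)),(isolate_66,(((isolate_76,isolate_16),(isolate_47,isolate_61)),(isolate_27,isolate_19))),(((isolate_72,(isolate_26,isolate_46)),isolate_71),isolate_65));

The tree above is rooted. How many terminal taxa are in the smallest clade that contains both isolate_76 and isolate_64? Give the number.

15

The MRCA of isolate_76 and isolate_64 is the root, so the clade is the entire tree.
That clade contains 15 terminal taxa: isolate_16, isolate_19, isolate_26, isolate_27, isolate_33, isolate_46, isolate_47, isolate_61, isolate_64, isolate_65, isolate_66, isolate_71, isolate_72, isolate_76, isolate_79.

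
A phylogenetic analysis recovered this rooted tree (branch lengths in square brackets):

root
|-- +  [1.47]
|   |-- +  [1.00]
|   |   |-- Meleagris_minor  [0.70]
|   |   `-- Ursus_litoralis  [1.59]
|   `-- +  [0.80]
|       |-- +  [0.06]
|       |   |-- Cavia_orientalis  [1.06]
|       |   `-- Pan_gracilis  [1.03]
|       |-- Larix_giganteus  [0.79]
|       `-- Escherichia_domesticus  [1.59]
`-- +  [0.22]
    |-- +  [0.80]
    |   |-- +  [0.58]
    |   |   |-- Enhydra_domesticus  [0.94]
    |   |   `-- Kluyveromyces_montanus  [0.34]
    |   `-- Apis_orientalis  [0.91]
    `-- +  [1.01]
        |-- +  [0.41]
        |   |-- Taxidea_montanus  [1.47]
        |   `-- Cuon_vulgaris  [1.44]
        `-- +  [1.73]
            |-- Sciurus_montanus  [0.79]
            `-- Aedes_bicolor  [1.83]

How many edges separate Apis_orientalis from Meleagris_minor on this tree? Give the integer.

6

The MRCA of Apis_orientalis and Meleagris_minor is the root of the tree.
From Apis_orientalis up to that node: 3 branches. From Meleagris_minor up to the same node: 3 branches. Total: 3 + 3 = 6.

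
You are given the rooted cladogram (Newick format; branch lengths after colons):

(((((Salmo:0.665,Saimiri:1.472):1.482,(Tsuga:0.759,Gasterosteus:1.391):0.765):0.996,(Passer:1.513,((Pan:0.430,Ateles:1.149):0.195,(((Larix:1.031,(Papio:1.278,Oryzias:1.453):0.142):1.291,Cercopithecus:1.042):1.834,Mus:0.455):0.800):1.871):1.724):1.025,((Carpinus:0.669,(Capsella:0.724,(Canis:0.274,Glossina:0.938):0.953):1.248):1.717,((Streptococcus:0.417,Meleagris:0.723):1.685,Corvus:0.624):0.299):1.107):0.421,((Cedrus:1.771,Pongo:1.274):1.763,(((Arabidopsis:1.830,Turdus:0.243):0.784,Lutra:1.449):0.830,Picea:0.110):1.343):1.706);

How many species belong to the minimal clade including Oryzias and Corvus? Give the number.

The MRCA of Oryzias and Corvus is the node subtending ((((Salmo,Saimiri),(Tsuga,Gasterosteus)),(Passer,((Pan,Ateles),(((Larix,(Papio,Oryzias)),Cercopithecus),Mus)))),((Carpinus,(Capsella,(Canis,Glossina))),((Streptococcus,Meleagris),Corvus))).
That clade contains 19 terminal taxa: Ateles, Canis, Capsella, Carpinus, Cercopithecus, Corvus, Gasterosteus, Glossina, Larix, Meleagris, Mus, Oryzias, Pan, Papio, Passer, Saimiri, Salmo, Streptococcus, Tsuga.

19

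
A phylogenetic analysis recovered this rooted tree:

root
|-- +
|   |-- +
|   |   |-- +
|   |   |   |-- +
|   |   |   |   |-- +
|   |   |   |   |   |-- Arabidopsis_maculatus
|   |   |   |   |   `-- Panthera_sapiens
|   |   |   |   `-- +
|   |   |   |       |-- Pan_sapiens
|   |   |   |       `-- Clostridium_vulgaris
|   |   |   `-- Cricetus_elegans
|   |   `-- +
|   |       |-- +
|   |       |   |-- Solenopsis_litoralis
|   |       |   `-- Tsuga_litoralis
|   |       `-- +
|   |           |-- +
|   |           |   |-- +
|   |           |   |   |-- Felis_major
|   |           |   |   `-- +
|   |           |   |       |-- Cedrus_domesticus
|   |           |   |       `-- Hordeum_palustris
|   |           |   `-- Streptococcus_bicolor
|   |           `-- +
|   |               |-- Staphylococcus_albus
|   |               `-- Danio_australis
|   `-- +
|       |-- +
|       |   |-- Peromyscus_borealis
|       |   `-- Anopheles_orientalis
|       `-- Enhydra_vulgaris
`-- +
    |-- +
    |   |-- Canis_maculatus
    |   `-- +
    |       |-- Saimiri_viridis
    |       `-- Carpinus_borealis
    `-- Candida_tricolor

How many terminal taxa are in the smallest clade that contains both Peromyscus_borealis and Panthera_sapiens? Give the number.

16

The MRCA of Peromyscus_borealis and Panthera_sapiens is the node subtending (((((Arabidopsis_maculatus,Panthera_sapiens),(Pan_sapiens,Clostridium_vulgaris)),Cricetus_elegans),((Solenopsis_litoralis,Tsuga_litoralis),(((Felis_major,(Cedrus_domesticus,Hordeum_palustris)),Streptococcus_bicolor),(Staphylococcus_albus,Danio_australis)))),((Peromyscus_borealis,Anopheles_orientalis),Enhydra_vulgaris)).
That clade contains 16 terminal taxa: Anopheles_orientalis, Arabidopsis_maculatus, Cedrus_domesticus, Clostridium_vulgaris, Cricetus_elegans, Danio_australis, Enhydra_vulgaris, Felis_major, Hordeum_palustris, Pan_sapiens, Panthera_sapiens, Peromyscus_borealis, Solenopsis_litoralis, Staphylococcus_albus, Streptococcus_bicolor, Tsuga_litoralis.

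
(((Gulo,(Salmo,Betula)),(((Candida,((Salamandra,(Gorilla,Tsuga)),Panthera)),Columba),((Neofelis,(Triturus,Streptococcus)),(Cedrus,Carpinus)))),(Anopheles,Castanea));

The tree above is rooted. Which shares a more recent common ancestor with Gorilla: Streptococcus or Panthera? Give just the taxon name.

Panthera

The MRCA of Gorilla and Panthera subtends ((Salamandra,(Gorilla,Tsuga)),Panthera) (4 taxa).
The MRCA of Gorilla and Streptococcus subtends (((Candida,((Salamandra,(Gorilla,Tsuga)),Panthera)),Columba),((Neofelis,(Triturus,Streptococcus)),(Cedrus,Carpinus))) (11 taxa).
The first is nested inside the second, so Gorilla shares a more recent common ancestor with Panthera.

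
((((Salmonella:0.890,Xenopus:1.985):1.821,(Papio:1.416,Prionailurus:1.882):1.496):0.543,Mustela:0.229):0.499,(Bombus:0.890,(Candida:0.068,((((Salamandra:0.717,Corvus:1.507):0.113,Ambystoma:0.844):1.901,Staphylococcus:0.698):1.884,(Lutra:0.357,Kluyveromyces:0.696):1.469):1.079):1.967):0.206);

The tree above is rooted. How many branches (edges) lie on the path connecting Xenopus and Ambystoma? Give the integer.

The MRCA of Xenopus and Ambystoma is the root of the tree.
From Xenopus up to that node: 4 branches. From Ambystoma up to the same node: 6 branches. Total: 4 + 6 = 10.

10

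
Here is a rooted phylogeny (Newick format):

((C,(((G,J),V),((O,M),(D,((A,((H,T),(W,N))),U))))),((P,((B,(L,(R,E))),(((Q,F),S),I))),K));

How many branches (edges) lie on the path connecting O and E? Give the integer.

12

The MRCA of O and E is the root of the tree.
From O up to that node: 5 branches. From E up to the same node: 7 branches. Total: 5 + 7 = 12.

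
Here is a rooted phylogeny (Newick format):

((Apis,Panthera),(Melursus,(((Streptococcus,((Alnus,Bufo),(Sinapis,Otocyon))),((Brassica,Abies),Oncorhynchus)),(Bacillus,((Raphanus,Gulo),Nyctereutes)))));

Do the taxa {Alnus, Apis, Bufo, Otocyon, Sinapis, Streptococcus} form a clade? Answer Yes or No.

The MRCA of the listed taxa is the root, so the smallest clade containing them is the whole tree.
That clade also contains Abies, Bacillus, Brassica, Gulo, Melursus, Nyctereutes, Oncorhynchus, Panthera, Raphanus, which are not in the proposed group, so the group is not monophyletic.

No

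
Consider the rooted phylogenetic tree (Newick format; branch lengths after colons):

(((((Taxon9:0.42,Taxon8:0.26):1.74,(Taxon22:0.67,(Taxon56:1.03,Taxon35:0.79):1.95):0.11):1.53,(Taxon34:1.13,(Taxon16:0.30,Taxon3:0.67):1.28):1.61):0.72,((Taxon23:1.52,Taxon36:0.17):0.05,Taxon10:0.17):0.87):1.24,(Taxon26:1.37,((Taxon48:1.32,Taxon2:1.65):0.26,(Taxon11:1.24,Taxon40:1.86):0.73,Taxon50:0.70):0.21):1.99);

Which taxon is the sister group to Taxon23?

Taxon36

Taxon23 attaches to the tree at the node subtending (Taxon23,Taxon36).
The other lineage descending from that same node — the sister group — is the single tip Taxon36.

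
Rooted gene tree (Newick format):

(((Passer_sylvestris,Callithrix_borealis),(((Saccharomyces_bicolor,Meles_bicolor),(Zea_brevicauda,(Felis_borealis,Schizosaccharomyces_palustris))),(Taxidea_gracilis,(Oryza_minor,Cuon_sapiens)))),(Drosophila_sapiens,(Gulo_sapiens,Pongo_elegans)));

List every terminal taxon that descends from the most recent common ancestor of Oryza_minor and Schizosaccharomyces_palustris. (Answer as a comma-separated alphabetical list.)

Cuon_sapiens, Felis_borealis, Meles_bicolor, Oryza_minor, Saccharomyces_bicolor, Schizosaccharomyces_palustris, Taxidea_gracilis, Zea_brevicauda

Tracing Oryza_minor: it sits inside (Oryza_minor,Cuon_sapiens).
Tracing Schizosaccharomyces_palustris: it sits inside (Felis_borealis,Schizosaccharomyces_palustris).
The smallest clade enclosing both is (((Saccharomyces_bicolor,Meles_bicolor),(Zea_brevicauda,(Felis_borealis,Schizosaccharomyces_palustris))),(Taxidea_gracilis,(Oryza_minor,Cuon_sapiens))); the answer is its 8 terminal taxa in alphabetical order.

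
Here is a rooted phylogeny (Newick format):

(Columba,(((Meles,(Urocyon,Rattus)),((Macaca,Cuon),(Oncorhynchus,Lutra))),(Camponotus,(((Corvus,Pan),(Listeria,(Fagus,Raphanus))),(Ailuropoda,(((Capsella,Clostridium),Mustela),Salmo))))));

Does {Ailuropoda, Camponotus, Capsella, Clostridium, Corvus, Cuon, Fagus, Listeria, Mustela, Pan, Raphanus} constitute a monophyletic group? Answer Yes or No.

The MRCA of the listed taxa subtends (((Meles,(Urocyon,Rattus)),((Macaca,Cuon),(Oncorhynchus,Lutra))),(Camponotus,(((Corvus,Pan),(Listeria,(Fagus,Raphanus))),(Ailuropoda,(((Capsella,Clostridium),Mustela),Salmo))))).
That clade also contains Lutra, Macaca, Meles, Oncorhynchus, Rattus, Salmo, Urocyon, which are not in the proposed group, so the group is not monophyletic.

No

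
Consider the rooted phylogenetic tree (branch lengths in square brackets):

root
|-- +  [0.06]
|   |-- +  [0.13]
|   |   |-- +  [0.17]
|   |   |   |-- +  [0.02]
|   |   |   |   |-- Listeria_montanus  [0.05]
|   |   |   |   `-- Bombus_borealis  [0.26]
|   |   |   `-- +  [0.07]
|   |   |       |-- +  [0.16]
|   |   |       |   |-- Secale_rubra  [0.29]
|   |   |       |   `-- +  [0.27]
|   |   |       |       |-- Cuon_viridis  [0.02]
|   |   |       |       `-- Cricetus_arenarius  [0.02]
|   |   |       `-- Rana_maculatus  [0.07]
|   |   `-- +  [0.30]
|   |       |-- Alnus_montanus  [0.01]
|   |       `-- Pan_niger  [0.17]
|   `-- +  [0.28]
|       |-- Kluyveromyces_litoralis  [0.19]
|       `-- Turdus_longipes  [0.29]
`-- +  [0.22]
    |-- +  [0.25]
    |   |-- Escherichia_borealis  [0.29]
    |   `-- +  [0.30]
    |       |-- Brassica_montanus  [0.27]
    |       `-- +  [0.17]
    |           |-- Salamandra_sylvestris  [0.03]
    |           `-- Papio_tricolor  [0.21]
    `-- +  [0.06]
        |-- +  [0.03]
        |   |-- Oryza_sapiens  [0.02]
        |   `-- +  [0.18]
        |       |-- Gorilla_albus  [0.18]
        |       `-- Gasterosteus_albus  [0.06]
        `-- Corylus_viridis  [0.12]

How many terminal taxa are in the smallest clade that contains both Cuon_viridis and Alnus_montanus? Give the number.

The MRCA of Cuon_viridis and Alnus_montanus is the node subtending (((Listeria_montanus,Bombus_borealis),((Secale_rubra,(Cuon_viridis,Cricetus_arenarius)),Rana_maculatus)),(Alnus_montanus,Pan_niger)).
That clade contains 8 terminal taxa: Alnus_montanus, Bombus_borealis, Cricetus_arenarius, Cuon_viridis, Listeria_montanus, Pan_niger, Rana_maculatus, Secale_rubra.

8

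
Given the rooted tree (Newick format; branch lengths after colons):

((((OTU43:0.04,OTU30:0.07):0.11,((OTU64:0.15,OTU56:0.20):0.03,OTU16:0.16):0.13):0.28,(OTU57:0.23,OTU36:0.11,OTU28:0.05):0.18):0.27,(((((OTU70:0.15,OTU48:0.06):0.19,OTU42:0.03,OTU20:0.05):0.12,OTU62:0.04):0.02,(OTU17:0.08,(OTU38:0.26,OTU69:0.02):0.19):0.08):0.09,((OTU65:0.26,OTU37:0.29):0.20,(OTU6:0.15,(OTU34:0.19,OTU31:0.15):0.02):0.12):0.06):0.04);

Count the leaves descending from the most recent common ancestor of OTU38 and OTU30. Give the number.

The MRCA of OTU38 and OTU30 is the root, so the clade is the entire tree.
That clade contains 21 terminal taxa: OTU16, OTU17, OTU20, OTU28, OTU30, OTU31, OTU34, OTU36, OTU37, OTU38, OTU42, OTU43, OTU48, OTU56, OTU57, OTU6, OTU62, OTU64, OTU65, OTU69, OTU70.

21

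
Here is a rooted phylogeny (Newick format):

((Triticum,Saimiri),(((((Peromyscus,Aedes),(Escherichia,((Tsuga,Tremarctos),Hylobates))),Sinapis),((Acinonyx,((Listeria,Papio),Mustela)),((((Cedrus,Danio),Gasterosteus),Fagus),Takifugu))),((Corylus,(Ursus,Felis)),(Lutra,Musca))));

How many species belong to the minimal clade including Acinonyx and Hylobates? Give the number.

The MRCA of Acinonyx and Hylobates is the node subtending ((((Peromyscus,Aedes),(Escherichia,((Tsuga,Tremarctos),Hylobates))),Sinapis),((Acinonyx,((Listeria,Papio),Mustela)),((((Cedrus,Danio),Gasterosteus),Fagus),Takifugu))).
That clade contains 16 terminal taxa: Acinonyx, Aedes, Cedrus, Danio, Escherichia, Fagus, Gasterosteus, Hylobates, Listeria, Mustela, Papio, Peromyscus, Sinapis, Takifugu, Tremarctos, Tsuga.

16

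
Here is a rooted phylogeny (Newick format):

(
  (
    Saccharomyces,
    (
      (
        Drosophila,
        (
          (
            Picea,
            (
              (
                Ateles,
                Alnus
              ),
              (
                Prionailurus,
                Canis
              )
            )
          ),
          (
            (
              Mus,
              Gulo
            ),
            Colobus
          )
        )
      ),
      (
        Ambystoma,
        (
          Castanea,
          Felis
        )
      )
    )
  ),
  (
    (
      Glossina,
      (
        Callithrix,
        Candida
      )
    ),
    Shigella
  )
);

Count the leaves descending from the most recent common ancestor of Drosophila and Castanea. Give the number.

12

The MRCA of Drosophila and Castanea is the node subtending ((Drosophila,((Picea,((Ateles,Alnus),(Prionailurus,Canis))),((Mus,Gulo),Colobus))),(Ambystoma,(Castanea,Felis))).
That clade contains 12 terminal taxa: Alnus, Ambystoma, Ateles, Canis, Castanea, Colobus, Drosophila, Felis, Gulo, Mus, Picea, Prionailurus.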